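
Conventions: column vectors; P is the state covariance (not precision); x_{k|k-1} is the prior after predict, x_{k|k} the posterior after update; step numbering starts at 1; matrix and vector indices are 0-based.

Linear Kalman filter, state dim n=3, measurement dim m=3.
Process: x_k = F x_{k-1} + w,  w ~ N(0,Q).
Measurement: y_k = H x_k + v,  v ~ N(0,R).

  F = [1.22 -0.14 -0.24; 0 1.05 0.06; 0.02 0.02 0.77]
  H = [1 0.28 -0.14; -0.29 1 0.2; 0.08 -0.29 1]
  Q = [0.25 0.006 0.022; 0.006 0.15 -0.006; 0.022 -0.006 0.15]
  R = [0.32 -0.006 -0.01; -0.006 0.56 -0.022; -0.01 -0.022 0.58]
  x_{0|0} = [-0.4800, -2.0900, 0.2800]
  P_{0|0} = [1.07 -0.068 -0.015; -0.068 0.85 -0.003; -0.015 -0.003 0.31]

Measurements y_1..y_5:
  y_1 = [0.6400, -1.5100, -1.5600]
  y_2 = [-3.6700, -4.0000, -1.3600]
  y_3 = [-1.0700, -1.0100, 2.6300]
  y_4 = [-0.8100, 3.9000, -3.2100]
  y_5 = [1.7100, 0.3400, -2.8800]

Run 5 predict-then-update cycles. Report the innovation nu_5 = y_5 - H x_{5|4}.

step 1: x^-=[-0.3602, -2.1777, 0.1642]  P^-=[1.9089 -0.2108 -0.0267; -0.2108 1.0879 0.0223; -0.0267 0.0223 0.3340]  S=[2.2084 -0.4664 0.0448; -0.4664 1.9561 -0.3213; 0.0448 -0.3213 1.0102]  K=[0.7977 -0.1886 0.0899; 0.1725 0.6111 -0.1202; -0.0156 0.1042 0.3559]  nu=[1.6329, 0.5304, -2.3269]  x^+=[0.6331, -1.2921, -0.6342]  P^+=[0.2683 -0.0377 0.0159; -0.0377 0.3301 0.0138; 0.0159 0.0138 0.2070]
step 2: x^-=[1.1055, -1.3947, -0.5015]  P^-=[0.6722 -0.0963 0.0019; -0.0963 0.5164 0.0209; 0.0019 0.0209 0.2739]  S=[0.9820 -0.1538 -0.0022; -0.1538 1.2079 -0.1292; -0.0022 -0.1292 0.8942]  K=[0.6331 -0.1524 0.0730; 0.1181 0.4600 -0.0860; -0.0158 0.0937 0.3131]  nu=[-4.4552, -2.1844, -1.3514]  x^+=[-1.4809, -2.8092, -1.0589]  P^+=[0.2134 -0.0315 0.0131; -0.0315 0.2470 0.0130; 0.0131 0.0130 0.1824]
step 3: x^-=[-1.1593, -3.0132, -0.9012]  P^-=[0.5870 -0.0757 0.0029; -0.0757 0.4246 0.0175; 0.0029 0.0175 0.2591]  S=[0.9007 -0.1349 -0.0050; -0.1349 1.0949 -0.1037; -0.0050 -0.1037 0.8724]  K=[0.6067 -0.1428 0.0689; 0.1073 0.4169 -0.0779; -0.0165 0.0891 0.3020]  nu=[0.8069, 1.8473, 2.7501]  x^+=[-0.7442, -2.3707, 0.0805]  P^+=[0.2040 -0.0284 0.0125; -0.0284 0.2239 0.0118; 0.0125 0.0118 0.1758]
step 4: x^-=[-0.5953, -2.4844, -0.0003]  P^-=[0.5714 -0.0681 0.0036; -0.0681 0.3990 0.0158; 0.0036 0.0158 0.2551]  S=[0.8873 -0.1301 -0.0056; -0.1301 1.0626 -0.0972; -0.0056 -0.0972 0.8669]  K=[0.6019 -0.1394 0.0679; 0.1053 0.4030 -0.0757; -0.0166 0.0872 0.2990]  nu=[0.4809, 6.2118, -3.8825]  x^+=[-1.4353, 0.3634, -0.6273]  P^+=[0.2021 -0.0270 0.0124; -0.0270 0.2166 0.0112; 0.0124 0.0112 0.1739]
step 5: x^-=[-1.6513, 0.3439, -0.5045]  P^-=[0.5678 -0.0650 0.0039; -0.0650 0.3909 0.0151; 0.0039 0.0151 0.2540]  S=[0.8847 -0.1284 -0.0058; -0.1284 1.0521 -0.0953; -0.0058 -0.0953 0.8654]  K=[0.6010 -0.1381 0.0676; 0.1052 0.3984 -0.0750; -0.0165 0.0865 0.2982]  nu=[3.1944, -0.3819, -2.1437]  x^+=[0.1762, 0.6885, -1.2294]  P^+=[0.2016 -0.0264 0.0124; -0.0264 0.2142 0.0109; 0.0124 0.0109 0.1734]

innov = [3.1944, -0.3819, -2.1437]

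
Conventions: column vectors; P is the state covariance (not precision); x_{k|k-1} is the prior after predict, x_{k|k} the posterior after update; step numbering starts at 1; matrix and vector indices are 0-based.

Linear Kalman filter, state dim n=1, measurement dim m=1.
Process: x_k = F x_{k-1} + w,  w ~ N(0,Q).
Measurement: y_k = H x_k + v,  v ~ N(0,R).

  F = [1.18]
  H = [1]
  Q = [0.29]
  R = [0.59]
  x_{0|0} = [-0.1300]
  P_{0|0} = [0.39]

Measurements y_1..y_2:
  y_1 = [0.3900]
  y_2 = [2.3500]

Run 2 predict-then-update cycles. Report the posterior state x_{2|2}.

x_post = [1.4155]

step 1: x^-=[-0.1534]  P^-=[0.8330]  S=[1.4230]  K=[0.5854]  nu=[0.5434]  x^+=[0.1647]  P^+=[0.3454]
step 2: x^-=[0.1943]  P^-=[0.7709]  S=[1.3609]  K=[0.5665]  nu=[2.1557]  x^+=[1.4155]  P^+=[0.3342]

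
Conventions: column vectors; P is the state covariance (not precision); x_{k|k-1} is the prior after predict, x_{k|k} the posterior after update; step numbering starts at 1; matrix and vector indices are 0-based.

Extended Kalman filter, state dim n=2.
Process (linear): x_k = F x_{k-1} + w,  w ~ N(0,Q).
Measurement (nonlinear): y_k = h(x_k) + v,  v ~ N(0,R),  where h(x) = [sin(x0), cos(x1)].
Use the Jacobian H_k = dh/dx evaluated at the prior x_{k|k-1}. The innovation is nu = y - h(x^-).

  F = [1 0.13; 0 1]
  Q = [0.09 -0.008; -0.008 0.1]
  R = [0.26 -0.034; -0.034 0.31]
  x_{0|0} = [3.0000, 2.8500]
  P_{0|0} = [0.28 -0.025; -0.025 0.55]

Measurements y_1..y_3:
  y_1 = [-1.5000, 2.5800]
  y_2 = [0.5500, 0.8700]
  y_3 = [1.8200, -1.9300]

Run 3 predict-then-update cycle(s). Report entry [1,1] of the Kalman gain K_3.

step 1: x^-=[3.3705, 2.8500]  P^-=[0.3728 0.0385; 0.0385 0.6500]  H_jac=[-0.9739 0.0000; 0.0000 -0.2875]  S=[0.6136 -0.0232; -0.0232 0.3637]  K=[-0.5943 -0.0684; -0.0807 -0.5189]  nu=[-1.2731, 3.5378]  x^+=[3.8852, 1.1170]  P^+=[0.1563 0.0034; 0.0034 0.5500]
step 2: x^-=[4.0304, 1.1170]  P^-=[0.2565 0.0669; 0.0669 0.6500]  H_jac=[-0.6303 0.0000; 0.0000 -0.8988]  S=[0.3619 0.0039; 0.0039 0.8351]  K=[-0.4459 -0.0700; -0.1090 -0.6991]  nu=[1.3263, 0.4316]  x^+=[3.4088, 0.6707]  P^+=[0.1802 0.0073; 0.0073 0.2370]
step 3: x^-=[3.4960, 0.6707]  P^-=[0.2761 0.0301; 0.0301 0.3370]  H_jac=[-0.9379 0.0000; 0.0000 -0.6215]  S=[0.5028 -0.0165; -0.0165 0.4402]  K=[-0.5169 -0.0618; -0.0718 -0.4785]  nu=[2.1670, -2.7134]  x^+=[2.5435, 1.8136]  P^+=[0.1411 0.0025; 0.0025 0.2347]

K[1,1] = -0.4785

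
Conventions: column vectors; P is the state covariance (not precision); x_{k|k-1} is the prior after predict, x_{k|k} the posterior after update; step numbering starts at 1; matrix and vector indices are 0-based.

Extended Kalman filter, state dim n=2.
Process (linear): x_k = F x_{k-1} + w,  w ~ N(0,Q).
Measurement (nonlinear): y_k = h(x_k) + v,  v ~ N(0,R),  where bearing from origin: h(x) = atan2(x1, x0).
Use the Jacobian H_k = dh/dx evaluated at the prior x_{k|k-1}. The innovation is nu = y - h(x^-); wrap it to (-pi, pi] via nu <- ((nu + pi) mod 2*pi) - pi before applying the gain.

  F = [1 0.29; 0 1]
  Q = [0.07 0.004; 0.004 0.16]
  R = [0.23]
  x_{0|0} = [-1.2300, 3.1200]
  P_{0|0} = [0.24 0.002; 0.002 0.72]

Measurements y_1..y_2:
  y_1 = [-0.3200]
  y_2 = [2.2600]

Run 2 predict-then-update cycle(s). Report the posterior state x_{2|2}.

x_post = [1.3408, 3.8564]

step 1: x^-=[-0.3252, 3.1200]  P^-=[0.3717 0.2148; 0.2148 0.8800]  H_jac=[-0.3171 -0.0330]  S=[0.2728]  K=[-0.4580; -0.3562]  nu=[-1.9947]  x^+=[0.5883, 3.8305]  P^+=[0.3145 0.1703; 0.1703 0.8454]
step 2: x^-=[1.6992, 3.8305]  P^-=[0.5543 0.4194; 0.4194 1.0054]  H_jac=[-0.2181 0.0968]  S=[0.2481]  K=[-0.3238; 0.0233]  nu=[1.1067]  x^+=[1.3408, 3.8564]  P^+=[0.5283 0.4213; 0.4213 1.0052]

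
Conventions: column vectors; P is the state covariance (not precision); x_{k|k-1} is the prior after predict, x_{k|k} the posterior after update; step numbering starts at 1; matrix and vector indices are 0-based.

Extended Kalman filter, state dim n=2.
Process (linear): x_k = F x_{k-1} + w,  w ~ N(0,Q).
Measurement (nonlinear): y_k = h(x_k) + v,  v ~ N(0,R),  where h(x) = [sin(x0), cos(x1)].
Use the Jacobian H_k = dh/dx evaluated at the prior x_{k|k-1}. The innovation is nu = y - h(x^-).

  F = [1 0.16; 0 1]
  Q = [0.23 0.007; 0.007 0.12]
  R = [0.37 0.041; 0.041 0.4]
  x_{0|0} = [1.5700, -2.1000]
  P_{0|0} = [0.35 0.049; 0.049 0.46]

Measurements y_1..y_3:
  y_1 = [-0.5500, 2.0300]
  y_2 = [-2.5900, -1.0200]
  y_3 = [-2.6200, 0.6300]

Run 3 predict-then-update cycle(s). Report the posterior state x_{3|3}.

step 1: x^-=[1.2340, -2.1000]  P^-=[0.6075 0.1296; 0.1296 0.5800]  H_jac=[0.3305 0.0000; 0.0000 0.8632]  S=[0.4363 0.0780; 0.0780 0.8322]  K=[0.4435 0.0929; -0.0095 0.6025]  nu=[-1.4938, 2.5348]  x^+=[0.8070, -0.5585]  P^+=[0.5080 0.0641; 0.0641 0.2787]
step 2: x^-=[0.7176, -0.5585]  P^-=[0.7657 0.1157; 0.1157 0.3987]  H_jac=[0.7534 0.0000; 0.0000 0.5299]  S=[0.8046 0.0872; 0.0872 0.5120]  K=[0.7172 -0.0024; 0.0648 0.4017]  nu=[-3.2476, -1.8681]  x^+=[-1.6071, -1.5193]  P^+=[0.3521 0.0537; 0.0537 0.3082]
step 3: x^-=[-1.8502, -1.5193]  P^-=[0.6072 0.1100; 0.1100 0.4282]  H_jac=[-0.2758 0.0000; 0.0000 0.9987]  S=[0.4162 0.0107; 0.0107 0.8271]  K=[-0.4059 0.1381; -0.0862 0.5182]  nu=[-1.6588, 0.5786]  x^+=[-1.0970, -1.0765]  P^+=[0.5240 0.0386; 0.0386 0.2040]

x_post = [-1.0970, -1.0765]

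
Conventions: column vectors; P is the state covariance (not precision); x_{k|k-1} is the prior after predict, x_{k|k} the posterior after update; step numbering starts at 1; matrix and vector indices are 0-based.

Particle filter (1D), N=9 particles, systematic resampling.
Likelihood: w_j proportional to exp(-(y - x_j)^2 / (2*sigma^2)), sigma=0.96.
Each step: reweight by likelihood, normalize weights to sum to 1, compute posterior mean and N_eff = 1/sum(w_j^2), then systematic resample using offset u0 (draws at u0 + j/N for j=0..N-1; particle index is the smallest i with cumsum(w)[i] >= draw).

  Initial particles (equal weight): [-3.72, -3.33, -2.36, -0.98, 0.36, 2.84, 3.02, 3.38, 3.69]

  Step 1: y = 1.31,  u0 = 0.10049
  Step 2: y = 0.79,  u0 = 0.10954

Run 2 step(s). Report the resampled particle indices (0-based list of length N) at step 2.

resampled_idx = [0, 0, 1, 1, 2, 2, 3, 3, 8]

step 1: w=[0.0000, 0.0000, 0.0005, 0.0447, 0.4710, 0.2158, 0.1573, 0.0752, 0.0356]  mean=1.5977  Neff=3.3108  idx=[4, 4, 4, 4, 5, 5, 6, 6, 8]
step 2: w=[0.2280, 0.2280, 0.2280, 0.2280, 0.0258, 0.0258, 0.0170, 0.0170, 0.0026]  mean=0.5869  Neff=4.7667  idx=[0, 0, 1, 1, 2, 2, 3, 3, 8]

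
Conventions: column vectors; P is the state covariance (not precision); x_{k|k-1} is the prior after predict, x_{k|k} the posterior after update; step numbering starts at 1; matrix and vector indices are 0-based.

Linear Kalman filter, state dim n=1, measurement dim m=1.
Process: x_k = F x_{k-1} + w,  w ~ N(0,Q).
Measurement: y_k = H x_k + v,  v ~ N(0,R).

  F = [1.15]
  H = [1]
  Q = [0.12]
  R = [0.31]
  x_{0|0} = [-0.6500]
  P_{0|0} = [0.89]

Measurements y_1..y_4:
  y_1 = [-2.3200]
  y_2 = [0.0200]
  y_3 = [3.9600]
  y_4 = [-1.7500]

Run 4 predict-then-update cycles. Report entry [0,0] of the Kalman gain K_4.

K[0,0] = 0.5239

step 1: x^-=[-0.7475]  P^-=[1.2970]  S=[1.6070]  K=[0.8071]  nu=[-1.5725]  x^+=[-2.0167]  P^+=[0.2502]
step 2: x^-=[-2.3192]  P^-=[0.4509]  S=[0.7609]  K=[0.5926]  nu=[2.3392]  x^+=[-0.9330]  P^+=[0.1837]
step 3: x^-=[-1.0730]  P^-=[0.3629]  S=[0.6729]  K=[0.5393]  nu=[5.0330]  x^+=[1.6415]  P^+=[0.1672]
step 4: x^-=[1.8877]  P^-=[0.3411]  S=[0.6511]  K=[0.5239]  nu=[-3.6377]  x^+=[-0.0181]  P^+=[0.1624]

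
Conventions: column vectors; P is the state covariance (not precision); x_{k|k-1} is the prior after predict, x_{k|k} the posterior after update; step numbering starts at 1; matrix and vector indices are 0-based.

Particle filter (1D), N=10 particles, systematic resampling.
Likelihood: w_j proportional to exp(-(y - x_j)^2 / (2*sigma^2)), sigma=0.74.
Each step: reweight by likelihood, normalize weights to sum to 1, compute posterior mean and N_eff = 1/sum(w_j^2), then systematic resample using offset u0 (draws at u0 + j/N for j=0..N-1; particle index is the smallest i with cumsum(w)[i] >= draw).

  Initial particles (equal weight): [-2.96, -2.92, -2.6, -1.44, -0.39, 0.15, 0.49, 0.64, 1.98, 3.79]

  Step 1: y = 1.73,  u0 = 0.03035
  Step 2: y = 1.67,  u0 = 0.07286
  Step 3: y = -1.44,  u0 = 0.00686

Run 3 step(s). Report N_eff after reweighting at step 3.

step 1: w=[0.0000, 0.0000, 0.0000, 0.0001, 0.0099, 0.0614, 0.1473, 0.2026, 0.5663, 0.0124]  mean=1.3756  Neff=2.5807  idx=[5, 6, 7, 7, 8, 8, 8, 8, 8, 8]
step 2: w=[0.0182, 0.0421, 0.0570, 0.0570, 0.1376, 0.1376, 0.1376, 0.1376, 0.1376, 0.1376]  mean=1.7311  Neff=8.1823  idx=[2, 3, 4, 5, 6, 6, 7, 8, 9, 9]
step 3: w=[0.4976, 0.4976, 0.0006, 0.0006, 0.0006, 0.0006, 0.0006, 0.0006, 0.0006, 0.0006]  mean=0.6464  Neff=2.0192  idx=[0, 0, 0, 0, 0, 1, 1, 1, 1, 1]

N_eff = 2.0192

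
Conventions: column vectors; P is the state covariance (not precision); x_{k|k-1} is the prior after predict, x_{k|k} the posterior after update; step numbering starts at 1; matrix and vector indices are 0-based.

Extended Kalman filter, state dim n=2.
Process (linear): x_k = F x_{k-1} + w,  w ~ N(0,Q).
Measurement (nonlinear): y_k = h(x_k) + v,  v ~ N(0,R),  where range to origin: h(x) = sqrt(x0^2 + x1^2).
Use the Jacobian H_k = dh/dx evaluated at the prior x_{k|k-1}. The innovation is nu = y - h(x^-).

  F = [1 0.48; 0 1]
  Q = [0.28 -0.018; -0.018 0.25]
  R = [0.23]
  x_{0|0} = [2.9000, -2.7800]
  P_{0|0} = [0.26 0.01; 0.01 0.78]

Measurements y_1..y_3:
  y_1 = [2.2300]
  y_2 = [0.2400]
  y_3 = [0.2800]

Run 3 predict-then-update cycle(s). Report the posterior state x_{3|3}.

step 1: x^-=[1.5656, -2.7800]  P^-=[0.7293 0.3664; 0.3664 1.0300]  H_jac=[0.4907 -0.8713]  S=[0.8743]  K=[0.0442; -0.8209]  nu=[-0.9605]  x^+=[1.5232, -1.9915]  P^+=[0.7276 0.3981; 0.3981 0.4409]
step 2: x^-=[0.5672, -1.9915]  P^-=[1.4914 0.5917; 0.5917 0.6909]  H_jac=[0.2739 -0.9617]  S=[0.6692]  K=[-0.2399; -0.7507]  nu=[-1.8307]  x^+=[1.0065, -0.6171]  P^+=[1.4528 0.4712; 0.4712 0.3137]
step 3: x^-=[0.7103, -0.6171]  P^-=[2.2575 0.6038; 0.6038 0.5637]  H_jac=[0.7549 -0.6559]  S=[1.1610]  K=[1.1267; 0.0741]  nu=[-0.6609]  x^+=[-0.0344, -0.6661]  P^+=[0.7837 0.5069; 0.5069 0.5574]

x_post = [-0.0344, -0.6661]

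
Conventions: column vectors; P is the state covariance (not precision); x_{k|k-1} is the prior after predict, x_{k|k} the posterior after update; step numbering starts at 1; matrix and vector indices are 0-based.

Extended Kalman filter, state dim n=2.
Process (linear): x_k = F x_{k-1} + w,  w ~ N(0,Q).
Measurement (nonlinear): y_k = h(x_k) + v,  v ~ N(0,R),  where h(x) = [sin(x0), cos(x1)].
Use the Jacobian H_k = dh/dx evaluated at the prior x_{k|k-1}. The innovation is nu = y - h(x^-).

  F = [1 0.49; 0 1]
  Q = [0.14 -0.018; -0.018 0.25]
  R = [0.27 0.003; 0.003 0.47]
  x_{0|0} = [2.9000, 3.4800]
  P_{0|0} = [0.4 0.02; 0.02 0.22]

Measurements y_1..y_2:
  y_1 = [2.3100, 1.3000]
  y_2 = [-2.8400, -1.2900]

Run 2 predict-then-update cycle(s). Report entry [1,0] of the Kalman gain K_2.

step 1: x^-=[4.6052, 3.4800]  P^-=[0.6124 0.1098; 0.1098 0.4700]  H_jac=[-0.1070 0.0000; 0.0000 0.3320]  S=[0.2770 -0.0009; -0.0009 0.5218]  K=[-0.2363 0.0695; -0.0414 0.2990]  nu=[3.3043, 2.2433]  x^+=[3.9802, 4.0137]  P^+=[0.5944 0.0962; 0.0962 0.4229]
step 2: x^-=[5.9469, 4.0137]  P^-=[0.9302 0.2854; 0.2854 0.6729]  H_jac=[0.9440 0.0000; 0.0000 0.7657]  S=[1.0989 0.2093; 0.2093 0.8645]  K=[0.7872 0.0622; 0.1380 0.5626]  nu=[-2.5101, -0.6468]  x^+=[3.9308, 3.3034]  P^+=[0.2254 0.0413; 0.0413 0.3458]

K[1,0] = 0.1380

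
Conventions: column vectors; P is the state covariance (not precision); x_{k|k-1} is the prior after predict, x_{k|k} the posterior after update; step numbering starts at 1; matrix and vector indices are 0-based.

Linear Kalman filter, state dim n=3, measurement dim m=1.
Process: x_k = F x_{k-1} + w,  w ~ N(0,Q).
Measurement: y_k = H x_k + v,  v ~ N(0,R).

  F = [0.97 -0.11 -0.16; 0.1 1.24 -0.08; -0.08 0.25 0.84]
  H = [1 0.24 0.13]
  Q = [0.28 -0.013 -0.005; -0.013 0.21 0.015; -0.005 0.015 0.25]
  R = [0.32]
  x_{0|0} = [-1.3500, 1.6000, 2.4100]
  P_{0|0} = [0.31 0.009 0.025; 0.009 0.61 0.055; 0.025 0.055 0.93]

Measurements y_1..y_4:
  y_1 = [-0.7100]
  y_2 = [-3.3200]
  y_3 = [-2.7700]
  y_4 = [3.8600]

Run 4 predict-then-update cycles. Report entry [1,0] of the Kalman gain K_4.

step 1: x^-=[-1.8711, 1.6562, 2.5324]  P^-=[0.5951 -0.0563 -0.1552; -0.0563 1.1479 0.1969; -0.1552 0.1969 0.9657]  S=[0.9425]  K=[0.5957; 0.2598; 0.0187]  nu=[0.4344]  x^+=[-1.6123, 1.7690, 2.5405]  P^+=[0.2607 -0.2021 -0.1657; -0.2021 1.0843 0.1923; -0.1657 0.1923 0.9654]
step 2: x^-=[-2.1650, 1.8291, 2.7053]  P^-=[0.6644 -0.3851 -0.3981; -0.3851 1.8004 0.4807; -0.3981 0.4807 1.1117]  S=[0.8485]  K=[0.6131; 0.1290; -0.1629]  nu=[-1.9456]  x^+=[-3.3579, 1.5781, 3.0223]  P^+=[0.3455 -0.4522 -0.3134; -0.4522 1.7863 0.4985; -0.3134 0.4985 1.0892]
step 3: x^-=[-3.9143, 1.3793, 3.2019]  P^-=[0.8659 -0.8133 -0.6663; -0.8133 2.7609 1.0073; -0.6663 1.0073 1.4020]  S=[0.8678]  K=[0.6730; -0.0228; -0.2792]  nu=[0.3971]  x^+=[-3.6471, 1.3702, 3.0910]  P^+=[0.4728 -0.8000 -0.5032; -0.8000 2.7605 1.0018; -0.5032 1.0018 1.3343]
step 4: x^-=[-4.1830, 1.0871, 3.2308]  P^-=[1.1546 -1.4229 -1.0471; -1.4229 4.0787 1.8146; -1.0471 1.8146 1.8874]  S=[0.8994]  K=[0.7527; -0.2314; -0.4072]  nu=[7.3621]  x^+=[1.3584, -0.6165, 0.2331]  P^+=[0.6450 -1.2663 -0.7714; -1.2663 4.0305 1.7298; -0.7714 1.7298 1.7383]

K[1,0] = -0.2314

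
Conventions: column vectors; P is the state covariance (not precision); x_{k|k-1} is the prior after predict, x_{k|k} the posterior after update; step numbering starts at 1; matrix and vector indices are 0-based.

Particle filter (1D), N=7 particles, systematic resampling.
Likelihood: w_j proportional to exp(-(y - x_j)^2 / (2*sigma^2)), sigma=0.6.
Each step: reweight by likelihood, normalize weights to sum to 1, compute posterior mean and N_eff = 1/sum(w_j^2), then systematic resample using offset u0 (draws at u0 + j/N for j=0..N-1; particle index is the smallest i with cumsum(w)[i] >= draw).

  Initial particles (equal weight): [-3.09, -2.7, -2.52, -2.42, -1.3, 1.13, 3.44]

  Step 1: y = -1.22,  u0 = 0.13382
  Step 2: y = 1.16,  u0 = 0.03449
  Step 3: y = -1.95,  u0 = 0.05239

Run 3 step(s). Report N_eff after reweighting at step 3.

N_eff = 7.0000

step 1: w=[0.0061, 0.0373, 0.0748, 0.1059, 0.7755, 0.0004, 0.0000]  mean=-1.5722  Neff=1.6139  idx=[3, 4, 4, 4, 4, 4, 4]
step 2: w=[0.0000, 0.1667, 0.1667, 0.1667, 0.1667, 0.1667, 0.1667]  mean=-1.3000  Neff=6.0002  idx=[1, 2, 2, 3, 4, 5, 6]
step 3: w=[0.1429, 0.1429, 0.1429, 0.1429, 0.1429, 0.1429, 0.1429]  mean=-1.3000  Neff=7.0000  idx=[0, 1, 2, 3, 4, 5, 6]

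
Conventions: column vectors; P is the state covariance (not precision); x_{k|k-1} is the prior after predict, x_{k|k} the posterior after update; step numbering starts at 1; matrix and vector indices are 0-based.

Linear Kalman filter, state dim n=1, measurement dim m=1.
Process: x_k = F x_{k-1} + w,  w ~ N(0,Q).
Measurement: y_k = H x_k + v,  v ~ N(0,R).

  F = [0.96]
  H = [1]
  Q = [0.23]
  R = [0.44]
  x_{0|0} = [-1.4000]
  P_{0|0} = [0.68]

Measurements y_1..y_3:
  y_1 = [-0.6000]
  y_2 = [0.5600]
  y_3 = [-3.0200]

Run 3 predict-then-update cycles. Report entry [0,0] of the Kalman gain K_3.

step 1: x^-=[-1.3440]  P^-=[0.8567]  S=[1.2967]  K=[0.6607]  nu=[0.7440]  x^+=[-0.8525]  P^+=[0.2907]
step 2: x^-=[-0.8184]  P^-=[0.4979]  S=[0.9379]  K=[0.5309]  nu=[1.3784]  x^+=[-0.0866]  P^+=[0.2336]
step 3: x^-=[-0.0832]  P^-=[0.4453]  S=[0.8853]  K=[0.5030]  nu=[-2.9368]  x^+=[-1.5603]  P^+=[0.2213]

K[0,0] = 0.5030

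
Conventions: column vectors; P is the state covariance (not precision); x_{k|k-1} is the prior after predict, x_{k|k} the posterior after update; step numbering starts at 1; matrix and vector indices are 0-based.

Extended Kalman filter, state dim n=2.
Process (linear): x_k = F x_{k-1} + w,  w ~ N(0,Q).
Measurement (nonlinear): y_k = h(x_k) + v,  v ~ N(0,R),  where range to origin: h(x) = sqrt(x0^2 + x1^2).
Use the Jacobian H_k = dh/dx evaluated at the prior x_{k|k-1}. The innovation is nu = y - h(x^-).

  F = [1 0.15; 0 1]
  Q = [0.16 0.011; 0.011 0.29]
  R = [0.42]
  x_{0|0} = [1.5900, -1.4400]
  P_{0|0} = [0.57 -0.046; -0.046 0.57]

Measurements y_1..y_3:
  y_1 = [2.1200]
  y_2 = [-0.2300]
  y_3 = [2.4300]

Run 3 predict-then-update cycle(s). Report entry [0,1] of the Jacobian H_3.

step 1: x^-=[1.3740, -1.4400]  P^-=[0.7290 0.0505; 0.0505 0.8600]  H_jac=[0.6903 -0.7235]  S=[1.1671]  K=[0.3999; -0.5032]  nu=[0.1297]  x^+=[1.4258, -1.5052]  P^+=[0.5424 0.2854; 0.2854 0.5644]
step 2: x^-=[1.2001, -1.5052]  P^-=[0.8007 0.3810; 0.3810 0.8544]  H_jac=[0.6234 -0.7819]  S=[0.8821]  K=[0.2281; -0.4881]  nu=[-2.1551]  x^+=[0.7085, -0.4533]  P^+=[0.7548 0.4792; 0.4792 0.6443]
step 3: x^-=[0.6405, -0.4533]  P^-=[1.0731 0.5869; 0.5869 0.9343]  H_jac=[0.8162 -0.5777]  S=[0.8933]  K=[0.6010; -0.0679]  nu=[1.6453]  x^+=[1.6293, -0.5651]  P^+=[0.7504 0.6234; 0.6234 0.9301]

H_jac[0,1] = -0.5777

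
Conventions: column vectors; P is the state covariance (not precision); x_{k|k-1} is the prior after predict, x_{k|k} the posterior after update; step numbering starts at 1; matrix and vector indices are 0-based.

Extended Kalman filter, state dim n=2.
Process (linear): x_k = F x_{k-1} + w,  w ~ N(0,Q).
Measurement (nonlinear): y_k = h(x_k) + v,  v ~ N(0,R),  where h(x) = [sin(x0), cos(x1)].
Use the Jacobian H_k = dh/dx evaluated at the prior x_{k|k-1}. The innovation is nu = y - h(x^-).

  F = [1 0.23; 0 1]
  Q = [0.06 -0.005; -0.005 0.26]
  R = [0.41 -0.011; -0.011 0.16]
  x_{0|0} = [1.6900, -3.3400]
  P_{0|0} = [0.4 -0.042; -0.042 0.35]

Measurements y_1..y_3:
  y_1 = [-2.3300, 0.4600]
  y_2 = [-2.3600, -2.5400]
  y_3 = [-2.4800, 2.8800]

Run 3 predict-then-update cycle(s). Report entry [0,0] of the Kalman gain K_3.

step 1: x^-=[0.9218, -3.3400]  P^-=[0.4592 0.0335; 0.0335 0.6100]  H_jac=[0.6044 0.0000; 0.0000 -0.1971]  S=[0.5777 -0.0150; -0.0150 0.1837]  K=[0.4805 0.0033; 0.0181 -0.6530]  nu=[-3.1267, 1.4404]  x^+=[-0.5758, -4.3372]  P^+=[0.3259 0.0242; 0.0242 0.5311]
step 2: x^-=[-1.5733, -4.3372]  P^-=[0.4251 0.1413; 0.1413 0.7911]  H_jac=[-0.0025 0.0000; 0.0000 -0.9305]  S=[0.4100 -0.0107; -0.0107 0.8449]  K=[-0.0067 -0.1557; -0.0235 -0.8715]  nu=[-1.3600, -2.1736]  x^+=[-1.2258, -2.4109]  P^+=[0.4046 0.0267; 0.0267 0.1496]
step 3: x^-=[-1.7803, -2.4109]  P^-=[0.4848 0.0561; 0.0561 0.4096]  H_jac=[-0.2080 0.0000; 0.0000 0.6674]  S=[0.4310 -0.0188; -0.0188 0.3424]  K=[-0.2297 0.0967; 0.0077 0.7987]  nu=[-1.5019, 3.6247]  x^+=[-1.0846, 0.4725]  P^+=[0.4580 0.0270; 0.0270 0.1914]

K[0,0] = -0.2297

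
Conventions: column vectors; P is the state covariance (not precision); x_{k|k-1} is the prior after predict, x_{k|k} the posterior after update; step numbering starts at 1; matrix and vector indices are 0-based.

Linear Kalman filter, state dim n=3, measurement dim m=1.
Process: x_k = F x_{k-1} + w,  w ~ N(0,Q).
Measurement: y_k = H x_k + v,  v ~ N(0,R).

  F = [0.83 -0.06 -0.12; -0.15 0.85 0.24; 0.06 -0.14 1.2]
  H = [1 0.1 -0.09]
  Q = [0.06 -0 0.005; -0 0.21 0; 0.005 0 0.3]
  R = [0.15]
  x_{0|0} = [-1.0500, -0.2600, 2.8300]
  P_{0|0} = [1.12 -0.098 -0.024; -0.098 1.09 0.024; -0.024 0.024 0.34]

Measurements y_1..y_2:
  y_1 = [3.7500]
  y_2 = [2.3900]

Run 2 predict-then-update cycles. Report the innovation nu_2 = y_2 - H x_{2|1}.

innov = [0.3878]

step 1: x^-=[-1.1955, 0.6157, 3.3694]  P^-=[0.8553 -0.2828 0.0077; -0.2828 1.0788 -0.0213; 0.0077 -0.0213 0.8051]  S=[0.9650]  K=[0.8563; -0.1793; -0.0694]  nu=[5.1872]  x^+=[3.2460, -0.3145, 3.0096]  P^+=[0.1478 -0.1347 0.0650; -0.1347 1.0478 -0.0333; 0.0650 -0.0333 0.8005]
step 2: x^-=[2.3519, -0.0319, 3.8503]  P^-=[0.1771 -0.1731 -0.0119; -0.1731 1.0325 0.0512; -0.0119 0.0512 1.4966]  S=[0.3161]  K=[0.5088; -0.2356; -0.4475]  nu=[0.3878]  x^+=[2.5492, -0.1233, 3.6768]  P^+=[0.0952 -0.1352 0.0601; -0.1352 1.0150 0.0179; 0.0601 0.0179 1.4333]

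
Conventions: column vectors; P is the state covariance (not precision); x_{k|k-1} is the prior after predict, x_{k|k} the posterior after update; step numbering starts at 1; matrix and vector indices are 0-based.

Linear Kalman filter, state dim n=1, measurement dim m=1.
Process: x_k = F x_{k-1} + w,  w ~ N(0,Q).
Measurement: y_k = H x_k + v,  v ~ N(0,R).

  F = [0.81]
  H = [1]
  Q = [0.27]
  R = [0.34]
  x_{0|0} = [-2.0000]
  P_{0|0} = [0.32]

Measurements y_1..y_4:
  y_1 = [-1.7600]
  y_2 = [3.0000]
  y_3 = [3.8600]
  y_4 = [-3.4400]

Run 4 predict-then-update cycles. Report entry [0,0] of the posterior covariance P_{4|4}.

step 1: x^-=[-1.6200]  P^-=[0.4800]  S=[0.8200]  K=[0.5853]  nu=[-0.1400]  x^+=[-1.7019]  P^+=[0.1990]
step 2: x^-=[-1.3786]  P^-=[0.4006]  S=[0.7406]  K=[0.5409]  nu=[4.3786]  x^+=[0.9898]  P^+=[0.1839]
step 3: x^-=[0.8017]  P^-=[0.3907]  S=[0.7307]  K=[0.5347]  nu=[3.0583]  x^+=[2.4369]  P^+=[0.1818]
step 4: x^-=[1.9739]  P^-=[0.3893]  S=[0.7293]  K=[0.5338]  nu=[-5.4139]  x^+=[-0.9159]  P^+=[0.1815]

P_post[0,0] = 0.1815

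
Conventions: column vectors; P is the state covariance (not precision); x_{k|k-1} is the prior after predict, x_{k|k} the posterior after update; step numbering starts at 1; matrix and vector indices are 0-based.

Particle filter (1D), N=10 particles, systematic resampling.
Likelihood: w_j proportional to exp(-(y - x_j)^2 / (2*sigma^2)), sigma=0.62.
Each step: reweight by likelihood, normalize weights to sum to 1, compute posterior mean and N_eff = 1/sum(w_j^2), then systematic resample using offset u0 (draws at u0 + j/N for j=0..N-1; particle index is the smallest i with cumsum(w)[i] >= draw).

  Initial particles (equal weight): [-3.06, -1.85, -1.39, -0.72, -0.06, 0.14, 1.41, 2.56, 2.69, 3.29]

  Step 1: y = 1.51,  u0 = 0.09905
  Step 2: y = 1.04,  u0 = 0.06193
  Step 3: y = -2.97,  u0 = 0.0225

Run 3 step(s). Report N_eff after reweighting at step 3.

step 1: w=[0.0000, 0.0000, 0.0000, 0.0010, 0.0264, 0.0567, 0.6434, 0.1553, 0.1065, 0.0106]  mean=1.6319  Neff=2.2054  idx=[6, 6, 6, 6, 6, 6, 6, 7, 8, 9]
step 2: w=[0.1409, 0.1409, 0.1409, 0.1409, 0.1409, 0.1409, 0.1409, 0.0083, 0.0049, 0.0002]  mean=1.4263  Neff=7.1874  idx=[0, 1, 1, 2, 3, 3, 4, 5, 6, 6]
step 3: w=[0.1000, 0.1000, 0.1000, 0.1000, 0.1000, 0.1000, 0.1000, 0.1000, 0.1000, 0.1000]  mean=1.4100  Neff=10.0000  idx=[0, 1, 2, 3, 4, 5, 6, 7, 8, 9]

N_eff = 10.0000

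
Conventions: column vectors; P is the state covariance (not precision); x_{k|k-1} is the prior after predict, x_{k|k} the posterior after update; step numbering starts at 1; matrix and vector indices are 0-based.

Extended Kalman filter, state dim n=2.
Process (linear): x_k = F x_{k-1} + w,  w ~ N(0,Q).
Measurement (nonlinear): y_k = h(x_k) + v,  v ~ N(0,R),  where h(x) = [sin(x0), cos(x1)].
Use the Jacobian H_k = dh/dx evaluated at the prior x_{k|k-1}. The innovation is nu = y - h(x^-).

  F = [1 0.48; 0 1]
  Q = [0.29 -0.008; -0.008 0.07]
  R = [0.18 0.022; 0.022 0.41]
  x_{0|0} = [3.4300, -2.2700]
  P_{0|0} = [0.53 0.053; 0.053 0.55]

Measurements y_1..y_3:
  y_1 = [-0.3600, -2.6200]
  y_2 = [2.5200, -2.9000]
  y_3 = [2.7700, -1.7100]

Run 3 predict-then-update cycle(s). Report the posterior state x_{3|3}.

step 1: x^-=[2.3404, -2.2700]  P^-=[0.9976 0.3090; 0.3090 0.6200]  H_jac=[-0.6959 0.0000; 0.0000 0.7654]  S=[0.6630 -0.1426; -0.1426 0.7732]  K=[-1.0217 0.1175; -0.2003 0.5768]  nu=[-1.0782, -1.9764]  x^+=[3.2098, -3.1941]  P^+=[0.2606 0.0336; 0.0336 0.3032]
step 2: x^-=[1.6766, -3.1941]  P^-=[0.6527 0.1711; 0.1711 0.3732]  H_jac=[-0.1056 0.0000; 0.0000 -0.0524]  S=[0.1873 0.0229; 0.0229 0.4110]  K=[-0.3680 -0.0013; -0.0913 -0.0425]  nu=[1.5256, -1.9014]  x^+=[1.1177, -3.2525]  P^+=[0.6273 0.1644; 0.1644 0.3708]
step 3: x^-=[-0.4435, -3.2525]  P^-=[1.1606 0.3344; 0.3344 0.4408]  H_jac=[0.9032 0.0000; 0.0000 -0.1107]  S=[1.1269 -0.0114; -0.0114 0.4154]  K=[0.9296 -0.0635; 0.2669 -0.1101]  nu=[3.1991, -0.7161]  x^+=[2.5760, -2.3197]  P^+=[0.1837 0.0505; 0.0505 0.3548]

x_post = [2.5760, -2.3197]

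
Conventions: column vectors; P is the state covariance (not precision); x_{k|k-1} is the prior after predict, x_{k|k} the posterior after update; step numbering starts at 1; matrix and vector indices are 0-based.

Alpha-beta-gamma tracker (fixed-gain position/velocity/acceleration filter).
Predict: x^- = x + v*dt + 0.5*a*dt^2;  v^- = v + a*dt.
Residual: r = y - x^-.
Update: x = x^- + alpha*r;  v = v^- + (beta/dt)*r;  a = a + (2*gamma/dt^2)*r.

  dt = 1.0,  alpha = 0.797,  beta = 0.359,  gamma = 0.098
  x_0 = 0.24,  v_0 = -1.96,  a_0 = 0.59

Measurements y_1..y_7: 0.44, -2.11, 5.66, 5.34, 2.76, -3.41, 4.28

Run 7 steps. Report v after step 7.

step 1: x_pred=-1.4250  r=1.8650  x^+=0.0614  v^+=-0.7005  a^+=0.9555
step 2: x_pred=-0.1613  r=-1.9487  x^+=-1.7144  v^+=-0.4445  a^+=0.5736
step 3: x_pred=-1.8721  r=7.5321  x^+=4.1310  v^+=2.8331  a^+=2.0499
step 4: x_pred=7.9890  r=-2.6490  x^+=5.8778  v^+=3.9320  a^+=1.5307
step 5: x_pred=10.5751  r=-7.8151  x^+=4.3465  v^+=2.6571  a^+=-0.0011
step 6: x_pred=7.0030  r=-10.4130  x^+=-1.2962  v^+=-1.0823  a^+=-2.0420
step 7: x_pred=-3.3995  r=7.6795  x^+=2.7211  v^+=-0.3674  a^+=-0.5369

v_post = -0.3674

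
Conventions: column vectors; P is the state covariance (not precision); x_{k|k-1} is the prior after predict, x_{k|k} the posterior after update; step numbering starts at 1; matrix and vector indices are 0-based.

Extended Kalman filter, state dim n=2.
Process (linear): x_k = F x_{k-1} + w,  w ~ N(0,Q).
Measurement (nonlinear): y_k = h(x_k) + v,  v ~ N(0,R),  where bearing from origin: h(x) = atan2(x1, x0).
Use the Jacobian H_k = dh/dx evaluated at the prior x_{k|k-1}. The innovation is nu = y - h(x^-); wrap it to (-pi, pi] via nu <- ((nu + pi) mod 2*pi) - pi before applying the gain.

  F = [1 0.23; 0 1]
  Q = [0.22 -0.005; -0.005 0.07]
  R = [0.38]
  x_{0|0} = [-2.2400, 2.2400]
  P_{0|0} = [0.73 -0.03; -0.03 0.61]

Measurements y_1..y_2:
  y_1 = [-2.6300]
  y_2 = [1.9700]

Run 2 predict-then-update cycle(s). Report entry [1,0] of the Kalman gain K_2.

step 1: x^-=[-1.7248, 2.2400]  P^-=[0.9685 0.1053; 0.1053 0.6800]  H_jac=[-0.2803 -0.2158]  S=[0.5005]  K=[-0.5877; -0.3522]  nu=[1.4262]  x^+=[-2.5630, 1.7377]  P^+=[0.7956 0.0017; 0.0017 0.6179]
step 2: x^-=[-2.1634, 1.7377]  P^-=[1.0491 0.1388; 0.1388 0.6879]  H_jac=[-0.2257 -0.2810]  S=[0.5053]  K=[-0.5457; -0.4445]  nu=[-0.4949]  x^+=[-1.8933, 1.9577]  P^+=[0.8986 0.0163; 0.0163 0.5881]

K[1,0] = -0.4445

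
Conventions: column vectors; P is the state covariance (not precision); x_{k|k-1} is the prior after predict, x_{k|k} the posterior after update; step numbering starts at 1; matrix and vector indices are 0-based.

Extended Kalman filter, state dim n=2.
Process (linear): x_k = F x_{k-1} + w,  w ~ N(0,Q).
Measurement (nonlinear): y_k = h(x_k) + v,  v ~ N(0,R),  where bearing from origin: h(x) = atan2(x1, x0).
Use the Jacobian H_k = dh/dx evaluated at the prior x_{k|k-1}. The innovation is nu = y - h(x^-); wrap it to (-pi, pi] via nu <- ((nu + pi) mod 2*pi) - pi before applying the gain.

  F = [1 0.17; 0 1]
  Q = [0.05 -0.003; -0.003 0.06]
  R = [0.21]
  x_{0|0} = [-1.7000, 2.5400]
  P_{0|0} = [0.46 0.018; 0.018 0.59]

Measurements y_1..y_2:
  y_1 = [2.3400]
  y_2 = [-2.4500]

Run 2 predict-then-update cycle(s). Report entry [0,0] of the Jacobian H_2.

step 1: x^-=[-1.2682, 2.5400]  P^-=[0.5332 0.1153; 0.1153 0.6500]  H_jac=[-0.3151 -0.1573]  S=[0.2905]  K=[-0.6409; -0.4772]  nu=[0.3061]  x^+=[-1.4644, 2.3939]  P^+=[0.4139 0.0265; 0.0265 0.5839]
step 2: x^-=[-1.0574, 2.3939]  P^-=[0.4897 0.1227; 0.1227 0.6439]  H_jac=[-0.3495 -0.1544]  S=[0.2984]  K=[-0.6371; -0.4768]  nu=[1.8464]  x^+=[-2.2338, 1.5135]  P^+=[0.3686 0.0321; 0.0321 0.5760]

H_jac[0,0] = -0.3495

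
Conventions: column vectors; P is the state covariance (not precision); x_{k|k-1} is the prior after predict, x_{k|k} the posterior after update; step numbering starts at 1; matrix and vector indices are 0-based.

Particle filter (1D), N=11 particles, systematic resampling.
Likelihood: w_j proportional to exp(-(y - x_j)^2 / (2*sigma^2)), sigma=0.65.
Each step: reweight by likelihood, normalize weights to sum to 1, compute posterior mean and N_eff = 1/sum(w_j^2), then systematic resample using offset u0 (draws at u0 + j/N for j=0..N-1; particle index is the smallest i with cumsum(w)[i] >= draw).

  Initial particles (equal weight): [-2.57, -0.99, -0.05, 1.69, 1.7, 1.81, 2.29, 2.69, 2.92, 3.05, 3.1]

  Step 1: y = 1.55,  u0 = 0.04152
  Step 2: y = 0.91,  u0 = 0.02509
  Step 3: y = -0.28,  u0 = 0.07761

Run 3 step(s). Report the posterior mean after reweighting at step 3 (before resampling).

step 1: w=[0.0000, 0.0001, 0.0124, 0.2507, 0.2499, 0.2369, 0.1342, 0.0551, 0.0278, 0.0179, 0.0149]  mean=1.9143  Neff=4.9038  idx=[3, 3, 3, 4, 4, 4, 5, 5, 6, 6, 8]
step 2: w=[0.1255, 0.1255, 0.1255, 0.1232, 0.1232, 0.1232, 0.0989, 0.0989, 0.0271, 0.0271, 0.0022]  mean=1.7526  Neff=8.7895  idx=[0, 0, 1, 2, 3, 3, 4, 5, 6, 6, 7]
step 3: w=[0.1052, 0.1052, 0.1052, 0.1052, 0.1004, 0.1004, 0.1004, 0.1004, 0.0591, 0.0591, 0.0591]  mean=1.7153  Neff=10.5127  idx=[0, 1, 2, 3, 4, 5, 6, 6, 7, 9, 10]

post_mean = 1.7153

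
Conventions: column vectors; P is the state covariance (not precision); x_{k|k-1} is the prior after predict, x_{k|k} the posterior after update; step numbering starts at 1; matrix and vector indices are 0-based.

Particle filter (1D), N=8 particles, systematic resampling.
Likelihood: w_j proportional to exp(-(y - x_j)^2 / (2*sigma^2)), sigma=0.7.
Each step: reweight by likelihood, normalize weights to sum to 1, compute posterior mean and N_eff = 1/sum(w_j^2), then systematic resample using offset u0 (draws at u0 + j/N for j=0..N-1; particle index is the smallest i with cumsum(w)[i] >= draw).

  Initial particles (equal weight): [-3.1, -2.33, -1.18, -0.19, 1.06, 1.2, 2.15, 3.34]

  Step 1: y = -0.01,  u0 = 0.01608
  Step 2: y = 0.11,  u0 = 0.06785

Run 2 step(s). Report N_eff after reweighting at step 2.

N_eff = 6.0917

step 1: w=[0.0000, 0.0023, 0.1403, 0.5488, 0.1764, 0.1273, 0.0049, 0.0000]  mean=0.0748  Neff=2.7160  idx=[2, 2, 3, 3, 3, 3, 4, 5]
step 2: w=[0.0389, 0.0389, 0.1937, 0.1937, 0.1937, 0.1937, 0.0845, 0.0632]  mean=-0.0735  Neff=6.0917  idx=[1, 2, 3, 3, 4, 5, 5, 7]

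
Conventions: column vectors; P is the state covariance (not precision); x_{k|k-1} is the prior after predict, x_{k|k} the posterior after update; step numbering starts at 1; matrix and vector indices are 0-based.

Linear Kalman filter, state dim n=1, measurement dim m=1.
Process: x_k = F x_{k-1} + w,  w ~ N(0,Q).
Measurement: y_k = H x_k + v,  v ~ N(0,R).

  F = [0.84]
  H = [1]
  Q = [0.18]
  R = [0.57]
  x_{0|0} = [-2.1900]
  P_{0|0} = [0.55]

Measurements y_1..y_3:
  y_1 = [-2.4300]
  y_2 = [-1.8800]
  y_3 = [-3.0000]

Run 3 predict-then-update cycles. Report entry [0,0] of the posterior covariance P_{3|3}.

P_post[0,0] = 0.2134

step 1: x^-=[-1.8396]  P^-=[0.5681]  S=[1.1381]  K=[0.4992]  nu=[-0.5904]  x^+=[-2.1343]  P^+=[0.2845]
step 2: x^-=[-1.7928]  P^-=[0.3808]  S=[0.9508]  K=[0.4005]  nu=[-0.0872]  x^+=[-1.8277]  P^+=[0.2283]
step 3: x^-=[-1.5353]  P^-=[0.3411]  S=[0.9111]  K=[0.3744]  nu=[-1.4647]  x^+=[-2.0836]  P^+=[0.2134]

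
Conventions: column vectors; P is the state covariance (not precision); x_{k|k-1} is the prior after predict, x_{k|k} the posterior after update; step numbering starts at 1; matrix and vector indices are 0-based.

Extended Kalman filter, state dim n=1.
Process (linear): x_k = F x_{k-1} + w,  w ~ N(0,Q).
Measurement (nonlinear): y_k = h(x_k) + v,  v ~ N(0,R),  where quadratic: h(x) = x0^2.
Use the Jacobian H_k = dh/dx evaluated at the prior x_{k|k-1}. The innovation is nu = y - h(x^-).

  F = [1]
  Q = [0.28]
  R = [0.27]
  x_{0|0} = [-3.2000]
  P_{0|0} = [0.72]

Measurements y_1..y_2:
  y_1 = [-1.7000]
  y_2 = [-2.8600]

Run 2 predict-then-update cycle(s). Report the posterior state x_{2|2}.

step 1: x^-=[-3.2000]  P^-=[1.0000]  H_jac=[-6.4000]  S=[41.2300]  K=[-0.1552]  nu=[-11.9400]  x^+=[-1.3466]  P^+=[0.0065]
step 2: x^-=[-1.3466]  P^-=[0.2865]  H_jac=[-2.6932]  S=[2.3484]  K=[-0.3286]  nu=[-4.6733]  x^+=[0.1891]  P^+=[0.0329]

x_post = [0.1891]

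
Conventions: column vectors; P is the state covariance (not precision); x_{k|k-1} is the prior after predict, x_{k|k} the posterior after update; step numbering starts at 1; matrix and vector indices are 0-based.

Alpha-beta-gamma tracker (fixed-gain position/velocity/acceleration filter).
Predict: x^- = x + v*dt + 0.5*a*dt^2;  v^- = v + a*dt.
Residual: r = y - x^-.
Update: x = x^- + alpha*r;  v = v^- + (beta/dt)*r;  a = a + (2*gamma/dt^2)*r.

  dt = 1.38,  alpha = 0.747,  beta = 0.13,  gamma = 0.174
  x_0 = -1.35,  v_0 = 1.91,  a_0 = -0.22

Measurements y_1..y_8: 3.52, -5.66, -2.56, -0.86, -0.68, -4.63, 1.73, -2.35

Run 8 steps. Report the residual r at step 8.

step 1: x_pred=1.0763  r=2.4437  x^+=2.9017  v^+=1.8366  a^+=0.2265
step 2: x_pred=5.6520  r=-11.3120  x^+=-2.7981  v^+=1.0836  a^+=-1.8405
step 3: x_pred=-3.0552  r=0.4952  x^+=-2.6853  v^+=-1.4097  a^+=-1.7500
step 4: x_pred=-6.2971  r=5.4371  x^+=-2.2356  v^+=-3.3126  a^+=-0.7565
step 5: x_pred=-7.5273  r=6.8473  x^+=-2.4124  v^+=-3.7115  a^+=0.4947
step 6: x_pred=-7.0632  r=2.4332  x^+=-5.2456  v^+=-2.7996  a^+=0.9393
step 7: x_pred=-8.2146  r=9.9446  x^+=-0.7860  v^+=-0.5665  a^+=2.7566
step 8: x_pred=1.0571  r=-3.4071  x^+=-1.4880  v^+=2.9166  a^+=2.1340

resid = -3.4071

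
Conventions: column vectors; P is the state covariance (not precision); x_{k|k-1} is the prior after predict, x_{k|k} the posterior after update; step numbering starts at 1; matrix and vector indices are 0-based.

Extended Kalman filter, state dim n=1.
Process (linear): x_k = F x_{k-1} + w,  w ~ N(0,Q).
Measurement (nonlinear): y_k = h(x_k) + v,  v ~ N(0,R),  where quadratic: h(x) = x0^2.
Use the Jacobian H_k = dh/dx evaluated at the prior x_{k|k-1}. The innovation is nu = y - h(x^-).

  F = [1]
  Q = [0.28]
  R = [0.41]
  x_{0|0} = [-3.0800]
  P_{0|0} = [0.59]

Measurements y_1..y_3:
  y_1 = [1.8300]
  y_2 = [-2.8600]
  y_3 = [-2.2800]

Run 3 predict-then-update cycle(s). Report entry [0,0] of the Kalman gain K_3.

step 1: x^-=[-3.0800]  P^-=[0.8700]  H_jac=[-6.1600]  S=[33.4227]  K=[-0.1603]  nu=[-7.6564]  x^+=[-1.8523]  P^+=[0.0107]
step 2: x^-=[-1.8523]  P^-=[0.2907]  H_jac=[-3.7046]  S=[4.3993]  K=[-0.2448]  nu=[-6.2911]  x^+=[-0.3124]  P^+=[0.0271]
step 3: x^-=[-0.3124]  P^-=[0.3071]  H_jac=[-0.6248]  S=[0.5299]  K=[-0.3621]  nu=[-2.3776]  x^+=[0.5485]  P^+=[0.2376]

K[0,0] = -0.3621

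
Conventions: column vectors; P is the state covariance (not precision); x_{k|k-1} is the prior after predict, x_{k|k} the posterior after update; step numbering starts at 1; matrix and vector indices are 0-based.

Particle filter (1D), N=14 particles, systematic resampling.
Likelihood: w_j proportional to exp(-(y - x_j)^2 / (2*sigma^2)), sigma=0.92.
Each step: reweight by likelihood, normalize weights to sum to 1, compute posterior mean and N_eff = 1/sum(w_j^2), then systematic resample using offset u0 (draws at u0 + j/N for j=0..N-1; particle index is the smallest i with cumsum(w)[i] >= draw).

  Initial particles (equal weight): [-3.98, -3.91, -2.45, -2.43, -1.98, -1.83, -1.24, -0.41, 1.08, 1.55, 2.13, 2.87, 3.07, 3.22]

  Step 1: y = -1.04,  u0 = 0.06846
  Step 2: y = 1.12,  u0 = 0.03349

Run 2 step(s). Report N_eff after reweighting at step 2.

step 1: w=[0.0016, 0.0020, 0.0816, 0.0843, 0.1567, 0.1826, 0.2579, 0.2089, 0.0186, 0.0050, 0.0007, 0.0000, 0.0000, 0.0000]  mean=-1.4396  Neff=5.4886  idx=[2, 3, 4, 4, 5, 5, 5, 6, 6, 6, 7, 7, 7, 9]
step 2: w=[0.0003, 0.0003, 0.0019, 0.0019, 0.0033, 0.0033, 0.0033, 0.0209, 0.0209, 0.0209, 0.1404, 0.1404, 0.1404, 0.5019]  mean=0.5005  Neff=3.2013  idx=[7, 10, 10, 11, 11, 12, 12, 13, 13, 13, 13, 13, 13, 13]

N_eff = 3.2013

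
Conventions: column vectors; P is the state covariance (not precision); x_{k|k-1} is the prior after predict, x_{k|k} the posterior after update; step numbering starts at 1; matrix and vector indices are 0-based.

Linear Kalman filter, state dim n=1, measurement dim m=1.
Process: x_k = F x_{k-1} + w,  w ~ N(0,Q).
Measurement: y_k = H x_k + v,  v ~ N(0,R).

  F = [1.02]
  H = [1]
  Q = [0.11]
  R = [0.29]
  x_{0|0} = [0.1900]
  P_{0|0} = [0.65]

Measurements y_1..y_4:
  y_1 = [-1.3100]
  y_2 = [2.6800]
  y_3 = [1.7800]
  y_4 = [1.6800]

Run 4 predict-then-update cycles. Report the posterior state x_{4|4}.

x_post = [1.5378]

step 1: x^-=[0.1938]  P^-=[0.7863]  S=[1.0763]  K=[0.7305]  nu=[-1.5038]  x^+=[-0.9048]  P^+=[0.2119]
step 2: x^-=[-0.9229]  P^-=[0.3304]  S=[0.6204]  K=[0.5326]  nu=[3.6029]  x^+=[0.9959]  P^+=[0.1544]
step 3: x^-=[1.0158]  P^-=[0.2707]  S=[0.5607]  K=[0.4828]  nu=[0.7642]  x^+=[1.3848]  P^+=[0.1400]
step 4: x^-=[1.4124]  P^-=[0.2557]  S=[0.5457]  K=[0.4685]  nu=[0.2676]  x^+=[1.5378]  P^+=[0.1359]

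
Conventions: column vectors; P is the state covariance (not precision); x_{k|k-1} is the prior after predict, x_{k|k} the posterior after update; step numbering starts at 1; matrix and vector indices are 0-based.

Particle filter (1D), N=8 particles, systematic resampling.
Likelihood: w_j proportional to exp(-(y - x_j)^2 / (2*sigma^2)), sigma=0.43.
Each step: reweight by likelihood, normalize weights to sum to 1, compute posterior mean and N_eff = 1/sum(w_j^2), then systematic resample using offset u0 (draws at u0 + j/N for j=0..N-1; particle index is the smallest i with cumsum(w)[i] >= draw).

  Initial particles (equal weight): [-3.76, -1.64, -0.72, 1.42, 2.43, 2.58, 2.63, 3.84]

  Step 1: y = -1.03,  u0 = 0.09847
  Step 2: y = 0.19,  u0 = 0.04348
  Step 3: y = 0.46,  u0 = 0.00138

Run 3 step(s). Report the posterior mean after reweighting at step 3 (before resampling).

post_mean = -0.7200

step 1: w=[0.0000, 0.3216, 0.6784, 0.0000, 0.0000, 0.0000, 0.0000, 0.0000]  mean=-1.0159  Neff=1.7742  idx=[1, 1, 2, 2, 2, 2, 2, 2]
step 2: w=[0.0002, 0.0002, 0.1666, 0.1666, 0.1666, 0.1666, 0.1666, 0.1666]  mean=-0.7203  Neff=6.0044  idx=[2, 3, 3, 4, 5, 6, 6, 7]
step 3: w=[0.1250, 0.1250, 0.1250, 0.1250, 0.1250, 0.1250, 0.1250, 0.1250]  mean=-0.7200  Neff=8.0000  idx=[0, 1, 2, 3, 4, 5, 6, 7]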